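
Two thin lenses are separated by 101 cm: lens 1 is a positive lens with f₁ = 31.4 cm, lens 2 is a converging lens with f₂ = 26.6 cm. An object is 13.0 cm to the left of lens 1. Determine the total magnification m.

Lens 1: 1/d_i1 = 1/(31.4) − 1/(13.0) = -0.04508, so d_i1 = -22.18 cm; m₁ = −d_i1/d_o1 = +1.706.
d_o2 = 101 − (-22.18) = 123.2 cm.
Lens 2: 1/d_i2 = 1/(26.6) − 1/(123.2) = 0.02948, so d_i2 = 33.92 cm; m₂ = −d_i2/d_o2 = -0.2754.
m = m₁·m₂ = (+1.706)(-0.2754) = -0.470.

m = -0.470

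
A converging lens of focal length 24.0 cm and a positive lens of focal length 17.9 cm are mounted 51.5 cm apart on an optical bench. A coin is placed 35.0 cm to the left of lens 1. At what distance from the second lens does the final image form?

Lens 1: 1/d_i1 = 1/f₁ − 1/d_o1 = 1/(24.0) − 1/(35.0) = 0.01310, so d_i1 = 76.36 cm.
The intermediate image is 76.36 cm to the right of lens 1, which lies 24.86 cm to the right of lens 2 — a virtual object — so d_o2 = −24.86 cm.
Lens 2: 1/d_i2 = 1/f₂ − 1/d_o2 = 1/(17.9) − 1/(-24.86) = 0.09609, so d_i2 = 10.4 cm.
The final image is real, 10.4 cm to the right of lens 2 (overall magnification ≈ -0.91).

10.4 cm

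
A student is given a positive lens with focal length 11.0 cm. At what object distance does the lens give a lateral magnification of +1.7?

m = −d_i/d_o ⇒ d_i = −m·d_o.
1/f = 1/d_o + 1/d_i = 1/d_o − 1/(m·d_o) = (1 − 1/m)/d_o, so d_o = f(1 − 1/m) = (11.00)(1 − 1/(+1.7)) = 4.53 cm.

4.53 cm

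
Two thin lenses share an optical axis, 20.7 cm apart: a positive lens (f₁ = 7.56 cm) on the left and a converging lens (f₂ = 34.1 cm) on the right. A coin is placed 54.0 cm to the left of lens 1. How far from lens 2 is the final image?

18.3 cm

Lens 1: 1/d_i1 = 1/f₁ − 1/d_o1 = 1/(7.56) − 1/(54.0) = 0.1138, so d_i1 = 8.791 cm.
The intermediate image is 8.791 cm to the right of lens 1, which is 20.7 − (8.791) = 11.91 cm to the left of lens 2, so d_o2 = +11.91 cm.
Lens 2: 1/d_i2 = 1/f₂ − 1/d_o2 = 1/(34.1) − 1/(11.91) = -0.05464, so d_i2 = -18.3 cm.
The final image is virtual, 18.3 cm to the left of lens 2 (overall magnification ≈ -0.25).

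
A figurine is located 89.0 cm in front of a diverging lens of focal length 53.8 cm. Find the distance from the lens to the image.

33.5 cm

For a diverging lens, f = -53.8 cm.
Lens equation: 1/s_i = 1/f − 1/s_o = 1/(-53.80) − 1/(89.0) = -0.01859 − 0.01124 = -0.02982, so s_i = -33.5 cm.
The image is virtual, upright and reduced, on the same side as the object.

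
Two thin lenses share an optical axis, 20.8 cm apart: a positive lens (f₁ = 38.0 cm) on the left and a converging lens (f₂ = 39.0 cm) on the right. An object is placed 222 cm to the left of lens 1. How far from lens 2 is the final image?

Lens 1: 1/d_i1 = 1/f₁ − 1/d_o1 = 1/(38.0) − 1/(222) = 0.02181, so d_i1 = 45.85 cm.
The intermediate image is 45.85 cm to the right of lens 1, which lies 25.05 cm to the right of lens 2 — a virtual object — so d_o2 = −25.05 cm.
Lens 2: 1/d_i2 = 1/f₂ − 1/d_o2 = 1/(39.0) − 1/(-25.05) = 0.06556, so d_i2 = 15.3 cm.
The final image is real, 15.3 cm to the right of lens 2 (overall magnification ≈ -0.13).

15.3 cm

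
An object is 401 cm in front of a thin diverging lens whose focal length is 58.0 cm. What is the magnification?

m = +0.126

For a diverging lens, f = -58.0 cm.
1/d_i = 1/f − 1/d_o = 1/(-58.00) − 1/(401) = -0.01974, so d_i = -50.67 cm.
m = −d_i/d_o = −(-50.67)/(401) = +0.126.
The image is virtual, upright and reduced, on the same side as the object.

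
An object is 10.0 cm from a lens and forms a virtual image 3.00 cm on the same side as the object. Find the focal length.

f = -4.29 cm (diverging)

Virtual image ⇒ d_i = −3.00 cm.
1/f = 1/d_o + 1/d_i = 1/(10.0) + 1/(-3.00) = -0.2333, so f = -4.29 cm.
Since f is negative, the lens is diverging.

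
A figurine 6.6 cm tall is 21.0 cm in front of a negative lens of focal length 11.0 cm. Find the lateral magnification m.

m = +0.344

For a negative lens, f = -11.0 cm.
1/d_i = 1/f − 1/d_o = 1/(-11.00) − 1/(21.0) = -0.1385, so d_i = -7.219 cm.
m = −d_i/d_o = −(-7.219)/(21.0) = +0.344.
The image is virtual, upright and reduced, on the same side as the object.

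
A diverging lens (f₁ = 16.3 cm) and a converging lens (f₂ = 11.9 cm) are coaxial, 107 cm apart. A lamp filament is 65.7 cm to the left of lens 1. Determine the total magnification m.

f₁ = −16.3 cm (diverging).
Lens 1: 1/d_i1 = 1/(-16.3) − 1/(65.7) = -0.07657, so d_i1 = -13.06 cm; m₁ = −d_i1/d_o1 = +0.1988.
d_o2 = 107 − (-13.06) = 120.1 cm.
Lens 2: 1/d_i2 = 1/(11.9) − 1/(120.1) = 0.07571, so d_i2 = 13.21 cm; m₂ = −d_i2/d_o2 = -0.1100.
m = m₁·m₂ = (+0.1988)(-0.1100) = -0.0219.

m = -0.0219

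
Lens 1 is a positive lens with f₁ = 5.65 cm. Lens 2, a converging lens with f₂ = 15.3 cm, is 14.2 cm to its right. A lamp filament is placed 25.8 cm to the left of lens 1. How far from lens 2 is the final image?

Lens 1: 1/d_i1 = 1/f₁ − 1/d_o1 = 1/(5.65) − 1/(25.8) = 0.1382, so d_i1 = 7.234 cm.
The intermediate image is 7.234 cm to the right of lens 1, which is 14.2 − (7.234) = 6.966 cm to the left of lens 2, so d_o2 = +6.966 cm.
Lens 2: 1/d_i2 = 1/f₂ − 1/d_o2 = 1/(15.3) − 1/(6.966) = -0.07819, so d_i2 = -12.8 cm.
The final image is virtual, 12.8 cm to the left of lens 2 (overall magnification ≈ -0.51).

12.8 cm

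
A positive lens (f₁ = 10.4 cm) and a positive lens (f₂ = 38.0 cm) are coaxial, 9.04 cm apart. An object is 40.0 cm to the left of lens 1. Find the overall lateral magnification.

m = -0.310

Lens 1: 1/d_i1 = 1/(10.4) − 1/(40.0) = 0.07115, so d_i1 = 14.05 cm; m₁ = −d_i1/d_o1 = -0.3513.
d_o2 = 9.04 − (14.05) = -5.010 cm (virtual object).
Lens 2: 1/d_i2 = 1/(38.0) − 1/(-5.010) = 0.2259, so d_i2 = 4.426 cm; m₂ = −d_i2/d_o2 = +0.8835.
m = m₁·m₂ = (-0.3513)(+0.8835) = -0.310.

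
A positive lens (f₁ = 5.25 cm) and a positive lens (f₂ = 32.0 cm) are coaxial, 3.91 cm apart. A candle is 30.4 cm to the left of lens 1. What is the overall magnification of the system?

m = -0.194

Lens 1: 1/d_i1 = 1/(5.25) − 1/(30.4) = 0.1576, so d_i1 = 6.346 cm; m₁ = −d_i1/d_o1 = -0.2088.
d_o2 = 3.91 − (6.346) = -2.436 cm (virtual object).
Lens 2: 1/d_i2 = 1/(32.0) − 1/(-2.436) = 0.4418, so d_i2 = 2.264 cm; m₂ = −d_i2/d_o2 = +0.9293.
m = m₁·m₂ = (-0.2088)(+0.9293) = -0.194.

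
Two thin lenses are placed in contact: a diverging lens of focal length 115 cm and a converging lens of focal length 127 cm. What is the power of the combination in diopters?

P₁ = 1/f₁ = 1/(-1.15 m) = -0.8696 D; P₂ = 1/f₂ = 1/(1.27 m) = +0.7874 D.
For thin lenses in contact, P = P₁ + P₂ = (-0.8696) + (+0.7874) = -0.0822 D.

P = -0.0822 D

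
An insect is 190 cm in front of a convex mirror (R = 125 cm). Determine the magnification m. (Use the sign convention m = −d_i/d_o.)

f = R/2 = 125/2 = 62.50 cm; for a convex mirror, f = -62.50 cm.
1/d_i = 1/f − 1/d_o = 1/(-62.50) − 1/(190) = -0.02126, so d_i = -47.03 cm.
m = −d_i/d_o = −(-47.03)/(190) = +0.248.
The image is virtual, upright and reduced, behind the mirror.

m = +0.248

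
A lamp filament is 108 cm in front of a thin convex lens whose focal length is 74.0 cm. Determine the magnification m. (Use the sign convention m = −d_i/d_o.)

m = -2.18

1/d_i = 1/f − 1/d_o = 1/(74.00) − 1/(108) = 0.004254, so d_i = 235.1 cm.
m = −d_i/d_o = −(235.1)/(108) = -2.18.
The image is real, inverted and enlarged, on the far side of the lens.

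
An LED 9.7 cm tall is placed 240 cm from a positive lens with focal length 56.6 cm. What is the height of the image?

2.99 cm

1/d_i = 1/f − 1/d_o = 1/(56.60) − 1/(240) = 0.01350, so d_i = 74.07 cm.
m = −d_i/d_o = -0.3086.
|h_i| = |m|·h_o = 0.3086 × 9.7 = 2.99 cm. The image is real, inverted and reduced, on the far side of the lens.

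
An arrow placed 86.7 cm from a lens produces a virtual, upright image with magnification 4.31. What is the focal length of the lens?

f = 113 cm (converging)

m = −d_i/d_o ⇒ d_i = −m·d_o = −(+4.31)·(86.7) = -373.7 cm.
1/f = 1/d_o + 1/d_i = 1/(86.7) + 1/(-373.7) = 0.008858, so f = 113 cm.
Since f is positive, the lens is converging.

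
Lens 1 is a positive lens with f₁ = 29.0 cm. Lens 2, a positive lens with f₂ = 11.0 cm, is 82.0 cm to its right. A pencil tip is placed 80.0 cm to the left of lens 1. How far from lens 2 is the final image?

15.7 cm

Lens 1: 1/d_i1 = 1/f₁ − 1/d_o1 = 1/(29.0) − 1/(80.0) = 0.02198, so d_i1 = 45.49 cm.
The intermediate image is 45.49 cm to the right of lens 1, which is 82.0 − (45.49) = 36.51 cm to the left of lens 2, so d_o2 = +36.51 cm.
Lens 2: 1/d_i2 = 1/f₂ − 1/d_o2 = 1/(11.0) − 1/(36.51) = 0.06352, so d_i2 = 15.7 cm.
The final image is real, 15.7 cm to the right of lens 2 (overall magnification ≈ 0.25).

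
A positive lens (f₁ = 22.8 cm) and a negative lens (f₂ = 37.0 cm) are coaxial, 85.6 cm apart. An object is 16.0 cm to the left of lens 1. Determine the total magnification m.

m = +0.704

Lens 1: 1/d_i1 = 1/(22.8) − 1/(16.0) = -0.01864, so d_i1 = -53.65 cm; m₁ = −d_i1/d_o1 = +3.353.
d_o2 = 85.6 − (-53.65) = 139.2 cm.
f₂ = −37.0 cm (diverging).
Lens 2: 1/d_i2 = 1/(-37.0) − 1/(139.2) = -0.03421, so d_i2 = -29.23 cm; m₂ = −d_i2/d_o2 = +0.2100.
m = m₁·m₂ = (+3.353)(+0.2100) = +0.704.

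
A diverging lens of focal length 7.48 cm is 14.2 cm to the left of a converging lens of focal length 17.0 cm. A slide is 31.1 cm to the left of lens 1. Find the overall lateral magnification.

f₁ = −7.48 cm (diverging).
Lens 1: 1/d_i1 = 1/(-7.48) − 1/(31.1) = -0.1658, so d_i1 = -6.030 cm; m₁ = −d_i1/d_o1 = +0.1939.
d_o2 = 14.2 − (-6.030) = 20.23 cm.
Lens 2: 1/d_i2 = 1/(17.0) − 1/(20.23) = 0.009392, so d_i2 = 106.5 cm; m₂ = −d_i2/d_o2 = -5.263.
m = m₁·m₂ = (+0.1939)(-5.263) = -1.02.

m = -1.02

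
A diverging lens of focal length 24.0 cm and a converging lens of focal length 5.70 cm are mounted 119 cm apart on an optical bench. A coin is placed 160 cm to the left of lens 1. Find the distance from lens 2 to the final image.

5.94 cm

Lens 1 is diverging, so f₁ = −24.0 cm.
Lens 1: 1/d_i1 = 1/f₁ − 1/d_o1 = 1/(-24.0) − 1/(160) = -0.04792, so d_i1 = -20.87 cm.
The intermediate image is 20.87 cm to the left of lens 1 (virtual), which is 119 − (-20.87) = 139.9 cm to the left of lens 2, so d_o2 = +139.9 cm.
Lens 2: 1/d_i2 = 1/f₂ − 1/d_o2 = 1/(5.70) − 1/(139.9) = 0.1683, so d_i2 = 5.94 cm.
The final image is real, 5.94 cm to the right of lens 2 (overall magnification ≈ -0.0055).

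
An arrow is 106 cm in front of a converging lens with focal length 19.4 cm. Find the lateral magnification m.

1/d_i = 1/f − 1/d_o = 1/(19.40) − 1/(106) = 0.04211, so d_i = 23.75 cm.
m = −d_i/d_o = −(23.75)/(106) = -0.224.
The image is real, inverted and reduced, on the far side of the lens.

m = -0.224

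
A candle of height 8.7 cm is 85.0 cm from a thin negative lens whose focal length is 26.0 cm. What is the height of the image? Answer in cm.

2.04 cm

For a negative lens, f = -26.0 cm.
1/d_i = 1/f − 1/d_o = 1/(-26.00) − 1/(85.0) = -0.05023, so d_i = -19.91 cm.
m = −d_i/d_o = +0.2342.
|h_i| = |m|·h_o = 0.2342 × 8.7 = 2.04 cm. The image is virtual, upright and reduced, on the same side as the object.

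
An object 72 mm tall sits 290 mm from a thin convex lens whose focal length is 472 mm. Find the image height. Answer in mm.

187 mm

1/d_i = 1/f − 1/d_o = 1/(472.0) − 1/(290) = -0.001330, so d_i = -752.1 mm.
m = −d_i/d_o = +2.593.
|h_i| = |m|·h_o = 2.593 × 72 = 187 mm. The image is virtual, upright and enlarged, on the same side as the object.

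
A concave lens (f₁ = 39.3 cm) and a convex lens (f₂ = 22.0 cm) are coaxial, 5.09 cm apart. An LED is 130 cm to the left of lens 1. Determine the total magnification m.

f₁ = −39.3 cm (diverging).
Lens 1: 1/d_i1 = 1/(-39.3) − 1/(130) = -0.03314, so d_i1 = -30.18 cm; m₁ = −d_i1/d_o1 = +0.2322.
d_o2 = 5.09 − (-30.18) = 35.27 cm.
Lens 2: 1/d_i2 = 1/(22.0) − 1/(35.27) = 0.01710, so d_i2 = 58.47 cm; m₂ = −d_i2/d_o2 = -1.658.
m = m₁·m₂ = (+0.2322)(-1.658) = -0.385.

m = -0.385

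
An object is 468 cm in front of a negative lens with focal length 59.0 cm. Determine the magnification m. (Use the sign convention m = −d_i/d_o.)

For a negative lens, f = -59.0 cm.
1/d_i = 1/f − 1/d_o = 1/(-59.00) − 1/(468) = -0.01909, so d_i = -52.39 cm.
m = −d_i/d_o = −(-52.39)/(468) = +0.112.
The image is virtual, upright and reduced, on the same side as the object.

m = +0.112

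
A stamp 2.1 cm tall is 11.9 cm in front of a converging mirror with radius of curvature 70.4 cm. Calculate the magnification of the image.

m = +1.51

f = R/2 = 70.4/2 = 35.20 cm.
1/d_i = 1/f − 1/d_o = 1/(35.20) − 1/(11.9) = -0.05562, so d_i = -17.98 cm.
m = −d_i/d_o = −(-17.98)/(11.9) = +1.51.
The image is virtual, upright and enlarged, behind the mirror.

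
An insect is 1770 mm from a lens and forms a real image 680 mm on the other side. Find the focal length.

Real image ⇒ d_i = +680 mm.
1/f = 1/d_o + 1/d_i = 1/(1770) + 1/(680) = 0.002036, so f = 491 mm.
Since f is positive, the lens is converging.

f = 491 mm (converging)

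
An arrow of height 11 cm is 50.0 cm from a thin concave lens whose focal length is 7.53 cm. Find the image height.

1.44 cm

For a concave lens, f = -7.53 cm.
1/d_i = 1/f − 1/d_o = 1/(-7.530) − 1/(50.0) = -0.1528, so d_i = -6.544 cm.
m = −d_i/d_o = +0.1309.
|h_i| = |m|·h_o = 0.1309 × 11 = 1.44 cm. The image is virtual, upright and reduced, on the same side as the object.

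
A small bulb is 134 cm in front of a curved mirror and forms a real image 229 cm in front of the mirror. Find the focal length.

f = 84.5 cm (concave)

Real image ⇒ d_i = +229 cm.
1/f = 1/d_o + 1/d_i = 1/(134) + 1/(229) = 0.01183, so f = 84.5 cm.
Since f is positive, the curved mirror is concave.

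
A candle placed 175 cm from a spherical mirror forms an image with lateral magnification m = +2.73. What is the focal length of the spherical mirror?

f = 276 cm (concave)

m = −d_i/d_o ⇒ d_i = −m·d_o = −(+2.73)·(175) = -477.8 cm.
1/f = 1/d_o + 1/d_i = 1/(175) + 1/(-477.8) = 0.003621, so f = 276 cm.
Since f is positive, the spherical mirror is concave.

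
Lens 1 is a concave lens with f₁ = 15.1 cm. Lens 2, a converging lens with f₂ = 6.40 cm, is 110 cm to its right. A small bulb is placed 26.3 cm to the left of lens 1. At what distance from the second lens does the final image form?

6.76 cm

Lens 1 is diverging, so f₁ = −15.1 cm.
Lens 1: 1/d_i1 = 1/f₁ − 1/d_o1 = 1/(-15.1) − 1/(26.3) = -0.1042, so d_i1 = -9.593 cm.
The intermediate image is 9.593 cm to the left of lens 1 (virtual), which is 110 − (-9.593) = 119.6 cm to the left of lens 2, so d_o2 = +119.6 cm.
Lens 2: 1/d_i2 = 1/f₂ − 1/d_o2 = 1/(6.40) − 1/(119.6) = 0.1479, so d_i2 = 6.76 cm.
The final image is real, 6.76 cm to the right of lens 2 (overall magnification ≈ -0.021).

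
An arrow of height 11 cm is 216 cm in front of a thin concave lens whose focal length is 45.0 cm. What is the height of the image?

1.90 cm

For a concave lens, f = -45.0 cm.
1/d_i = 1/f − 1/d_o = 1/(-45.00) − 1/(216) = -0.02685, so d_i = -37.24 cm.
m = −d_i/d_o = +0.1724.
|h_i| = |m|·h_o = 0.1724 × 11 = 1.90 cm. The image is virtual, upright and reduced, on the same side as the object.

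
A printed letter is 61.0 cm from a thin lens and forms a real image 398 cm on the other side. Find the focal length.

f = 52.9 cm (converging)

Real image ⇒ d_i = +398 cm.
1/f = 1/d_o + 1/d_i = 1/(61.0) + 1/(398) = 0.01891, so f = 52.9 cm.
Since f is positive, the thin lens is converging.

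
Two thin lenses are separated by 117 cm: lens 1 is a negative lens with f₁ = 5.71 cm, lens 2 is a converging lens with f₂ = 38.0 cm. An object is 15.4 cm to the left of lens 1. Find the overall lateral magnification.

f₁ = −5.71 cm (diverging).
Lens 1: 1/d_i1 = 1/(-5.71) − 1/(15.4) = -0.2401, so d_i1 = -4.166 cm; m₁ = −d_i1/d_o1 = +0.2705.
d_o2 = 117 − (-4.166) = 121.2 cm.
Lens 2: 1/d_i2 = 1/(38.0) − 1/(121.2) = 0.01806, so d_i2 = 55.36 cm; m₂ = −d_i2/d_o2 = -0.4567.
m = m₁·m₂ = (+0.2705)(-0.4567) = -0.124.

m = -0.124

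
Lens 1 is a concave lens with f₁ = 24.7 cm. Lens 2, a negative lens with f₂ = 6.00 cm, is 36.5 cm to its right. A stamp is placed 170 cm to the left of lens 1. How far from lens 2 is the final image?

Lens 1 is diverging, so f₁ = −24.7 cm.
Lens 1: 1/d_i1 = 1/f₁ − 1/d_o1 = 1/(-24.7) − 1/(170) = -0.04637, so d_i1 = -21.57 cm.
The intermediate image is 21.57 cm to the left of lens 1 (virtual), which is 36.5 − (-21.57) = 58.07 cm to the left of lens 2, so d_o2 = +58.07 cm.
Lens 2 is diverging, so f₂ = −6.00 cm.
Lens 2: 1/d_i2 = 1/f₂ − 1/d_o2 = 1/(-6.00) − 1/(58.07) = -0.1839, so d_i2 = -5.44 cm.
The final image is virtual, 5.44 cm to the left of lens 2 (overall magnification ≈ 0.012).

5.44 cm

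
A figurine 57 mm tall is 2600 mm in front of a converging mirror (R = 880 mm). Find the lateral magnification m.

m = -0.204

f = R/2 = 880/2 = 440.0 mm.
1/d_i = 1/f − 1/d_o = 1/(440.0) − 1/(2600) = 0.001888, so d_i = 529.6 mm.
m = −d_i/d_o = −(529.6)/(2600) = -0.204.
The image is real, inverted and reduced, in front of the mirror.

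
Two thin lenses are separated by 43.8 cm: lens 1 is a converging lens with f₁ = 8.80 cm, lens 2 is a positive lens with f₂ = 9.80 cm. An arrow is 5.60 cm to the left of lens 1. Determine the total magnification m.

m = -0.546

Lens 1: 1/d_i1 = 1/(8.80) − 1/(5.60) = -0.06494, so d_i1 = -15.40 cm; m₁ = −d_i1/d_o1 = +2.750.
d_o2 = 43.8 − (-15.40) = 59.20 cm.
Lens 2: 1/d_i2 = 1/(9.80) − 1/(59.20) = 0.08515, so d_i2 = 11.74 cm; m₂ = −d_i2/d_o2 = -0.1984.
m = m₁·m₂ = (+2.750)(-0.1984) = -0.546.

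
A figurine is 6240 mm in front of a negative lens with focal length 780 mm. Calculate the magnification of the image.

For a negative lens, f = -780 mm.
1/d_i = 1/f − 1/d_o = 1/(-780.0) − 1/(6240) = -0.001442, so d_i = -693.3 mm.
m = −d_i/d_o = −(-693.3)/(6240) = +0.111.
The image is virtual, upright and reduced, on the same side as the object.

m = +0.111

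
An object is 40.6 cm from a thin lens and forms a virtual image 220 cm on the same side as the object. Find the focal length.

Virtual image ⇒ d_i = −220 cm.
1/f = 1/d_o + 1/d_i = 1/(40.6) + 1/(-220) = 0.02009, so f = 49.8 cm.
Since f is positive, the thin lens is converging.

f = 49.8 cm (converging)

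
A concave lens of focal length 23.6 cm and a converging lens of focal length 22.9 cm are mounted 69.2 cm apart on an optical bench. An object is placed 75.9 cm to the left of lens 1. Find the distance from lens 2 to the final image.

31.1 cm

Lens 1 is diverging, so f₁ = −23.6 cm.
Lens 1: 1/d_i1 = 1/f₁ − 1/d_o1 = 1/(-23.6) − 1/(75.9) = -0.05555, so d_i1 = -18.00 cm.
The intermediate image is 18.00 cm to the left of lens 1 (virtual), which is 69.2 − (-18.00) = 87.20 cm to the left of lens 2, so d_o2 = +87.20 cm.
Lens 2: 1/d_i2 = 1/f₂ − 1/d_o2 = 1/(22.9) − 1/(87.20) = 0.03220, so d_i2 = 31.1 cm.
The final image is real, 31.1 cm to the right of lens 2 (overall magnification ≈ -0.084).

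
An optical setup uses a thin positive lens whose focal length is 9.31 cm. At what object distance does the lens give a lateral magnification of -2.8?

12.6 cm

m = −d_i/d_o ⇒ d_i = −m·d_o.
1/f = 1/d_o + 1/d_i = 1/d_o − 1/(m·d_o) = (1 − 1/m)/d_o, so d_o = f(1 − 1/m) = (9.310)(1 − 1/(-2.8)) = 12.6 cm.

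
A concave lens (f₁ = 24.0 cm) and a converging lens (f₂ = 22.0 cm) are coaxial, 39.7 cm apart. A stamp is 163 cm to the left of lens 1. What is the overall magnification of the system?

m = -0.0731

f₁ = −24.0 cm (diverging).
Lens 1: 1/d_i1 = 1/(-24.0) − 1/(163) = -0.04780, so d_i1 = -20.92 cm; m₁ = −d_i1/d_o1 = +0.1283.
d_o2 = 39.7 − (-20.92) = 60.62 cm.
Lens 2: 1/d_i2 = 1/(22.0) − 1/(60.62) = 0.02896, so d_i2 = 34.53 cm; m₂ = −d_i2/d_o2 = -0.5697.
m = m₁·m₂ = (+0.1283)(-0.5697) = -0.0731.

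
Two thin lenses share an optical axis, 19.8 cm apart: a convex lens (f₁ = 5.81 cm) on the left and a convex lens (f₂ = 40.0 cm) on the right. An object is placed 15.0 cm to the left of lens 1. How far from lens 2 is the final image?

13.9 cm

Lens 1: 1/d_i1 = 1/f₁ − 1/d_o1 = 1/(5.81) − 1/(15.0) = 0.1055, so d_i1 = 9.483 cm.
The intermediate image is 9.483 cm to the right of lens 1, which is 19.8 − (9.483) = 10.32 cm to the left of lens 2, so d_o2 = +10.32 cm.
Lens 2: 1/d_i2 = 1/f₂ − 1/d_o2 = 1/(40.0) − 1/(10.32) = -0.07190, so d_i2 = -13.9 cm.
The final image is virtual, 13.9 cm to the left of lens 2 (overall magnification ≈ -0.85).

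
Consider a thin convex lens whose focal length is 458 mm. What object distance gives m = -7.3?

m = −d_i/d_o ⇒ d_i = −m·d_o.
1/f = 1/d_o + 1/d_i = 1/d_o − 1/(m·d_o) = (1 − 1/m)/d_o, so d_o = f(1 − 1/m) = (458.0)(1 − 1/(-7.3)) = 521 mm.

521 mm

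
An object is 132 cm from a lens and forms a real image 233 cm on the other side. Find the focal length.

f = 84.3 cm (converging)

Real image ⇒ d_i = +233 cm.
1/f = 1/d_o + 1/d_i = 1/(132) + 1/(233) = 0.01187, so f = 84.3 cm.
Since f is positive, the lens is converging.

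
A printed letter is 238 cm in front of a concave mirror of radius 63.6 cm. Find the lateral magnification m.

m = -0.154

f = R/2 = 63.6/2 = 31.80 cm.
1/d_i = 1/f − 1/d_o = 1/(31.80) − 1/(238) = 0.02724, so d_i = 36.70 cm.
m = −d_i/d_o = −(36.70)/(238) = -0.154.
The image is real, inverted and reduced, in front of the mirror.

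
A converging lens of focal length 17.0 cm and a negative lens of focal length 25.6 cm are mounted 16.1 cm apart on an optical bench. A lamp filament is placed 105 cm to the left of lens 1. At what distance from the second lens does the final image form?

Lens 1: 1/d_i1 = 1/f₁ − 1/d_o1 = 1/(17.0) − 1/(105) = 0.04930, so d_i1 = 20.28 cm.
The intermediate image is 20.28 cm to the right of lens 1, which lies 4.180 cm to the right of lens 2 — a virtual object — so d_o2 = −4.180 cm.
Lens 2 is diverging, so f₂ = −25.6 cm.
Lens 2: 1/d_i2 = 1/f₂ − 1/d_o2 = 1/(-25.6) − 1/(-4.180) = 0.2002, so d_i2 = 5.00 cm.
The final image is real, 5.00 cm to the right of lens 2 (overall magnification ≈ -0.23).

5.00 cm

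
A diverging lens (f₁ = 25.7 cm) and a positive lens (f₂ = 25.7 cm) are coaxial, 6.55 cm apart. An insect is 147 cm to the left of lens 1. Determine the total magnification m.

m = -1.40

f₁ = −25.7 cm (diverging).
Lens 1: 1/d_i1 = 1/(-25.7) − 1/(147) = -0.04571, so d_i1 = -21.88 cm; m₁ = −d_i1/d_o1 = +0.1488.
d_o2 = 6.55 − (-21.88) = 28.43 cm.
Lens 2: 1/d_i2 = 1/(25.7) − 1/(28.43) = 0.003736, so d_i2 = 267.6 cm; m₂ = −d_i2/d_o2 = -9.414.
m = m₁·m₂ = (+0.1488)(-9.414) = -1.40.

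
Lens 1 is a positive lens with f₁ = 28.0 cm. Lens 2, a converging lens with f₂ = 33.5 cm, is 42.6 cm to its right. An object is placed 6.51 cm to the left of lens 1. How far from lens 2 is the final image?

Lens 1: 1/d_i1 = 1/f₁ − 1/d_o1 = 1/(28.0) − 1/(6.51) = -0.1179, so d_i1 = -8.482 cm.
The intermediate image is 8.482 cm to the left of lens 1 (virtual), which is 42.6 − (-8.482) = 51.08 cm to the left of lens 2, so d_o2 = +51.08 cm.
Lens 2: 1/d_i2 = 1/f₂ − 1/d_o2 = 1/(33.5) − 1/(51.08) = 0.01027, so d_i2 = 97.3 cm.
The final image is real, 97.3 cm to the right of lens 2 (overall magnification ≈ -2.5).

97.3 cm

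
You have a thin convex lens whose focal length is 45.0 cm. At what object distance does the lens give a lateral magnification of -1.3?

m = −d_i/d_o ⇒ d_i = −m·d_o.
1/f = 1/d_o + 1/d_i = 1/d_o − 1/(m·d_o) = (1 − 1/m)/d_o, so d_o = f(1 − 1/m) = (45.00)(1 − 1/(-1.3)) = 79.6 cm.

79.6 cm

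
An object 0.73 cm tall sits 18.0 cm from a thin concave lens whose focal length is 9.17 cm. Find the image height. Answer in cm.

For a concave lens, f = -9.17 cm.
1/d_i = 1/f − 1/d_o = 1/(-9.170) − 1/(18.0) = -0.1646, so d_i = -6.075 cm.
m = −d_i/d_o = +0.3375.
|h_i| = |m|·h_o = 0.3375 × 0.73 = 0.246 cm. The image is virtual, upright and reduced, on the same side as the object.

0.246 cm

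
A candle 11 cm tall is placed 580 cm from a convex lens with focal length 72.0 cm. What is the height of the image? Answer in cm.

1.56 cm

1/d_i = 1/f − 1/d_o = 1/(72.00) − 1/(580) = 0.01216, so d_i = 82.20 cm.
m = −d_i/d_o = -0.1417.
|h_i| = |m|·h_o = 0.1417 × 11 = 1.56 cm. The image is real, inverted and reduced, on the far side of the lens.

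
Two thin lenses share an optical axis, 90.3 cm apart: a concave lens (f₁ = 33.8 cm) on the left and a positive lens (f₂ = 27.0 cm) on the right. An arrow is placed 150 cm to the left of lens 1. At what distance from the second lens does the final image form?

Lens 1 is diverging, so f₁ = −33.8 cm.
Lens 1: 1/d_i1 = 1/f₁ − 1/d_o1 = 1/(-33.8) − 1/(150) = -0.03625, so d_i1 = -27.58 cm.
The intermediate image is 27.58 cm to the left of lens 1 (virtual), which is 90.3 − (-27.58) = 117.9 cm to the left of lens 2, so d_o2 = +117.9 cm.
Lens 2: 1/d_i2 = 1/f₂ − 1/d_o2 = 1/(27.0) − 1/(117.9) = 0.02856, so d_i2 = 35.0 cm.
The final image is real, 35.0 cm to the right of lens 2 (overall magnification ≈ -0.055).

35.0 cm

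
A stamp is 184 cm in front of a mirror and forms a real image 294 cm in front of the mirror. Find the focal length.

f = 113 cm (concave)

Real image ⇒ d_i = +294 cm.
1/f = 1/d_o + 1/d_i = 1/(184) + 1/(294) = 0.008836, so f = 113 cm.
Since f is positive, the mirror is concave.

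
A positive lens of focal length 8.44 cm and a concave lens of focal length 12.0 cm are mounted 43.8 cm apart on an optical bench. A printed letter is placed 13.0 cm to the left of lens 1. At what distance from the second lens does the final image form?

7.46 cm

Lens 1: 1/d_i1 = 1/f₁ − 1/d_o1 = 1/(8.44) − 1/(13.0) = 0.04156, so d_i1 = 24.06 cm.
The intermediate image is 24.06 cm to the right of lens 1, which is 43.8 − (24.06) = 19.74 cm to the left of lens 2, so d_o2 = +19.74 cm.
Lens 2 is diverging, so f₂ = −12.0 cm.
Lens 2: 1/d_i2 = 1/f₂ − 1/d_o2 = 1/(-12.0) − 1/(19.74) = -0.1340, so d_i2 = -7.46 cm.
The final image is virtual, 7.46 cm to the left of lens 2 (overall magnification ≈ -0.70).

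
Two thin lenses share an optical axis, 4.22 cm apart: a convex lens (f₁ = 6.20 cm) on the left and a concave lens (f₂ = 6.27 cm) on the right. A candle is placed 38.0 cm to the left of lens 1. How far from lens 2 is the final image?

Lens 1: 1/d_i1 = 1/f₁ − 1/d_o1 = 1/(6.20) − 1/(38.0) = 0.1350, so d_i1 = 7.409 cm.
The intermediate image is 7.409 cm to the right of lens 1, which lies 3.189 cm to the right of lens 2 — a virtual object — so d_o2 = −3.189 cm.
Lens 2 is diverging, so f₂ = −6.27 cm.
Lens 2: 1/d_i2 = 1/f₂ − 1/d_o2 = 1/(-6.27) − 1/(-3.189) = 0.1541, so d_i2 = 6.49 cm.
The final image is real, 6.49 cm to the right of lens 2 (overall magnification ≈ -0.40).

6.49 cm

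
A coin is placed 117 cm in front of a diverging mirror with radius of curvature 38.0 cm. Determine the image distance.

16.3 cm

f = R/2 = 38.0/2 = 19.00 cm; for a diverging mirror, f = -19.00 cm.
Mirror equation: 1/d_i = 1/f − 1/d_o = 1/(-19.00) − 1/(117) = -0.05263 − 0.008547 = -0.06118, so d_i = -16.3 cm.
The image is virtual, upright and reduced, behind the mirror.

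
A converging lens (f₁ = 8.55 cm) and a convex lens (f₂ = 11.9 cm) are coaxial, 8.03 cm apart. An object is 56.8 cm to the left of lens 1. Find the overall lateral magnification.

m = -0.151

Lens 1: 1/d_i1 = 1/(8.55) − 1/(56.8) = 0.09935, so d_i1 = 10.07 cm; m₁ = −d_i1/d_o1 = -0.1773.
d_o2 = 8.03 − (10.07) = -2.040 cm (virtual object).
Lens 2: 1/d_i2 = 1/(11.9) − 1/(-2.040) = 0.5742, so d_i2 = 1.741 cm; m₂ = −d_i2/d_o2 = +0.8537.
m = m₁·m₂ = (-0.1773)(+0.8537) = -0.151.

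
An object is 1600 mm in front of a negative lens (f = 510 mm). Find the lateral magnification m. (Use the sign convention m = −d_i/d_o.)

For a negative lens, f = -510 mm.
1/d_i = 1/f − 1/d_o = 1/(-510.0) − 1/(1600) = -0.002586, so d_i = -386.7 mm.
m = −d_i/d_o = −(-386.7)/(1600) = +0.242.
The image is virtual, upright and reduced, on the same side as the object.

m = +0.242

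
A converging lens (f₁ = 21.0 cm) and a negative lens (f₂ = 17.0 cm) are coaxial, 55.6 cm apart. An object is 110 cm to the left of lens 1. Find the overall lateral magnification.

Lens 1: 1/d_i1 = 1/(21.0) − 1/(110) = 0.03853, so d_i1 = 25.96 cm; m₁ = −d_i1/d_o1 = -0.2360.
d_o2 = 55.6 − (25.96) = 29.64 cm.
f₂ = −17.0 cm (diverging).
Lens 2: 1/d_i2 = 1/(-17.0) − 1/(29.64) = -0.09256, so d_i2 = -10.80 cm; m₂ = −d_i2/d_o2 = +0.3645.
m = m₁·m₂ = (-0.2360)(+0.3645) = -0.0860.

m = -0.0860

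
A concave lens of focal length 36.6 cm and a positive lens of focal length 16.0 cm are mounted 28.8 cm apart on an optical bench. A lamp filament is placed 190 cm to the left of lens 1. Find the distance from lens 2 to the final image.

21.9 cm

Lens 1 is diverging, so f₁ = −36.6 cm.
Lens 1: 1/d_i1 = 1/f₁ − 1/d_o1 = 1/(-36.6) − 1/(190) = -0.03259, so d_i1 = -30.69 cm.
The intermediate image is 30.69 cm to the left of lens 1 (virtual), which is 28.8 − (-30.69) = 59.49 cm to the left of lens 2, so d_o2 = +59.49 cm.
Lens 2: 1/d_i2 = 1/f₂ − 1/d_o2 = 1/(16.0) − 1/(59.49) = 0.04569, so d_i2 = 21.9 cm.
The final image is real, 21.9 cm to the right of lens 2 (overall magnification ≈ -0.059).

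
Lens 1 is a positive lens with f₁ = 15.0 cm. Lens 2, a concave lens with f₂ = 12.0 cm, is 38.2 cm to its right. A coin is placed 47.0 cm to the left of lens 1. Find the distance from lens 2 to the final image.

Lens 1: 1/d_i1 = 1/f₁ − 1/d_o1 = 1/(15.0) − 1/(47.0) = 0.04539, so d_i1 = 22.03 cm.
The intermediate image is 22.03 cm to the right of lens 1, which is 38.2 − (22.03) = 16.17 cm to the left of lens 2, so d_o2 = +16.17 cm.
Lens 2 is diverging, so f₂ = −12.0 cm.
Lens 2: 1/d_i2 = 1/f₂ − 1/d_o2 = 1/(-12.0) − 1/(16.17) = -0.1452, so d_i2 = -6.89 cm.
The final image is virtual, 6.89 cm to the left of lens 2 (overall magnification ≈ -0.20).

6.89 cm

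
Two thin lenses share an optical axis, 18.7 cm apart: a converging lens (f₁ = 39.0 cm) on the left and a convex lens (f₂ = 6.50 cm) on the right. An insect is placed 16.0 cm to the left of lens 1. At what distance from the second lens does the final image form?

7.57 cm

Lens 1: 1/d_i1 = 1/f₁ − 1/d_o1 = 1/(39.0) − 1/(16.0) = -0.03686, so d_i1 = -27.13 cm.
The intermediate image is 27.13 cm to the left of lens 1 (virtual), which is 18.7 − (-27.13) = 45.83 cm to the left of lens 2, so d_o2 = +45.83 cm.
Lens 2: 1/d_i2 = 1/f₂ − 1/d_o2 = 1/(6.50) − 1/(45.83) = 0.1320, so d_i2 = 7.57 cm.
The final image is real, 7.57 cm to the right of lens 2 (overall magnification ≈ -0.28).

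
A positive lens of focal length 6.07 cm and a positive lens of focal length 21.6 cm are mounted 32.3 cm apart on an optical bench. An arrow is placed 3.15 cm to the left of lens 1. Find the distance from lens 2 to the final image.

48.6 cm

Lens 1: 1/d_i1 = 1/f₁ − 1/d_o1 = 1/(6.07) − 1/(3.15) = -0.1527, so d_i1 = -6.548 cm.
The intermediate image is 6.548 cm to the left of lens 1 (virtual), which is 32.3 − (-6.548) = 38.85 cm to the left of lens 2, so d_o2 = +38.85 cm.
Lens 2: 1/d_i2 = 1/f₂ − 1/d_o2 = 1/(21.6) − 1/(38.85) = 0.02056, so d_i2 = 48.6 cm.
The final image is real, 48.6 cm to the right of lens 2 (overall magnification ≈ -2.6).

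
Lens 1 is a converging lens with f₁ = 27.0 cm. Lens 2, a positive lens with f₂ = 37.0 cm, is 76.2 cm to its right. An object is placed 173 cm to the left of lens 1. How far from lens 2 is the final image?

227 cm

Lens 1: 1/d_i1 = 1/f₁ − 1/d_o1 = 1/(27.0) − 1/(173) = 0.03126, so d_i1 = 31.99 cm.
The intermediate image is 31.99 cm to the right of lens 1, which is 76.2 − (31.99) = 44.21 cm to the left of lens 2, so d_o2 = +44.21 cm.
Lens 2: 1/d_i2 = 1/f₂ − 1/d_o2 = 1/(37.0) − 1/(44.21) = 0.004408, so d_i2 = 227 cm.
The final image is real, 227 cm to the right of lens 2 (overall magnification ≈ 0.95).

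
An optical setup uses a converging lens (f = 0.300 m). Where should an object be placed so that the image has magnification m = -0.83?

m = −d_i/d_o ⇒ d_i = −m·d_o.
1/f = 1/d_o + 1/d_i = 1/d_o − 1/(m·d_o) = (1 − 1/m)/d_o, so d_o = f(1 − 1/m) = (0.3000)(1 − 1/(-0.83)) = 0.661 m.

0.661 m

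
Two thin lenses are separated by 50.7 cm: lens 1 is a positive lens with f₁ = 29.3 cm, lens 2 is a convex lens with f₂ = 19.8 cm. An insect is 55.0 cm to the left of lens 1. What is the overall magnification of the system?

Lens 1: 1/d_i1 = 1/(29.3) − 1/(55.0) = 0.01595, so d_i1 = 62.70 cm; m₁ = −d_i1/d_o1 = -1.140.
d_o2 = 50.7 − (62.70) = -12.00 cm (virtual object).
Lens 2: 1/d_i2 = 1/(19.8) − 1/(-12.00) = 0.1338, so d_i2 = 7.472 cm; m₂ = −d_i2/d_o2 = +0.6226.
m = m₁·m₂ = (-1.140)(+0.6226) = -0.710.

m = -0.710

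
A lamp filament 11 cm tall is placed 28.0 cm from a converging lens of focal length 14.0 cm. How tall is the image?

1/d_i = 1/f − 1/d_o = 1/(14.00) − 1/(28.0) = 0.03571, so d_i = 28.00 cm.
m = −d_i/d_o = -1.000.
|h_i| = |m|·h_o = 1.000 × 11 = 11.0 cm. The image is real, inverted and same size, on the far side of the lens.

11.0 cm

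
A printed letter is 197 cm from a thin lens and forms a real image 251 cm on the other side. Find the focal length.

f = 110 cm (converging)

Real image ⇒ d_i = +251 cm.
1/f = 1/d_o + 1/d_i = 1/(197) + 1/(251) = 0.009060, so f = 110 cm.
Since f is positive, the thin lens is converging.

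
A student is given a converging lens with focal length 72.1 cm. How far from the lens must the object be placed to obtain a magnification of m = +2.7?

45.4 cm

m = −d_i/d_o ⇒ d_i = −m·d_o.
1/f = 1/d_o + 1/d_i = 1/d_o − 1/(m·d_o) = (1 − 1/m)/d_o, so d_o = f(1 − 1/m) = (72.10)(1 − 1/(+2.7)) = 45.4 cm.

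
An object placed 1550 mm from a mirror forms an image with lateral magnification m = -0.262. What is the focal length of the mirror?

f = 322 mm (concave)

m = −d_i/d_o ⇒ d_i = −m·d_o = −(-0.262)·(1550) = 406.1 mm.
1/f = 1/d_o + 1/d_i = 1/(1550) + 1/(406.1) = 0.003108, so f = 322 mm.
Since f is positive, the mirror is concave.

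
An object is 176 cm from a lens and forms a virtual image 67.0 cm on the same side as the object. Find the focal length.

f = -108 cm (diverging)

Virtual image ⇒ d_i = −67.0 cm.
1/f = 1/d_o + 1/d_i = 1/(176) + 1/(-67.0) = -0.009244, so f = -108 cm.
Since f is negative, the lens is diverging.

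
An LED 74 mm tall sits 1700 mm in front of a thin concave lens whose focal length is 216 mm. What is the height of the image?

8.34 mm

For a concave lens, f = -216 mm.
1/d_i = 1/f − 1/d_o = 1/(-216.0) − 1/(1700) = -0.005218, so d_i = -191.6 mm.
m = −d_i/d_o = +0.1127.
|h_i| = |m|·h_o = 0.1127 × 74 = 8.34 mm. The image is virtual, upright and reduced, on the same side as the object.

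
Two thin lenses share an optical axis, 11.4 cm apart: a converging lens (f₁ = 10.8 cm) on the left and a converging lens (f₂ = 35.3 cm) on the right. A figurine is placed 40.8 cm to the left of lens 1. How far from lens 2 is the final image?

3.01 cm

Lens 1: 1/d_i1 = 1/f₁ − 1/d_o1 = 1/(10.8) − 1/(40.8) = 0.06808, so d_i1 = 14.69 cm.
The intermediate image is 14.69 cm to the right of lens 1, which lies 3.290 cm to the right of lens 2 — a virtual object — so d_o2 = −3.290 cm.
Lens 2: 1/d_i2 = 1/f₂ − 1/d_o2 = 1/(35.3) − 1/(-3.290) = 0.3323, so d_i2 = 3.01 cm.
The final image is real, 3.01 cm to the right of lens 2 (overall magnification ≈ -0.33).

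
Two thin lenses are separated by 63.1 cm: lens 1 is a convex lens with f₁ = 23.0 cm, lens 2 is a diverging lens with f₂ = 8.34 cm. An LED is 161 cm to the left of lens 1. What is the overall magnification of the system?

m = -0.0312

Lens 1: 1/d_i1 = 1/(23.0) − 1/(161) = 0.03727, so d_i1 = 26.83 cm; m₁ = −d_i1/d_o1 = -0.1666.
d_o2 = 63.1 − (26.83) = 36.27 cm.
f₂ = −8.34 cm (diverging).
Lens 2: 1/d_i2 = 1/(-8.34) − 1/(36.27) = -0.1475, so d_i2 = -6.781 cm; m₂ = −d_i2/d_o2 = +0.1870.
m = m₁·m₂ = (-0.1666)(+0.1870) = -0.0312.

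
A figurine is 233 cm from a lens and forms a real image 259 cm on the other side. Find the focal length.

Real image ⇒ d_i = +259 cm.
1/f = 1/d_o + 1/d_i = 1/(233) + 1/(259) = 0.008153, so f = 123 cm.
Since f is positive, the lens is converging.

f = 123 cm (converging)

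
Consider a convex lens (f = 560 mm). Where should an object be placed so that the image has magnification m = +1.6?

210 mm

m = −d_i/d_o ⇒ d_i = −m·d_o.
1/f = 1/d_o + 1/d_i = 1/d_o − 1/(m·d_o) = (1 − 1/m)/d_o, so d_o = f(1 − 1/m) = (560.0)(1 − 1/(+1.6)) = 210 mm.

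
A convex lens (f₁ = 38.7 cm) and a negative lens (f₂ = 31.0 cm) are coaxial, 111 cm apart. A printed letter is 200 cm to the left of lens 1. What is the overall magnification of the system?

m = -0.0791

Lens 1: 1/d_i1 = 1/(38.7) − 1/(200) = 0.02084, so d_i1 = 47.99 cm; m₁ = −d_i1/d_o1 = -0.2399.
d_o2 = 111 − (47.99) = 63.01 cm.
f₂ = −31.0 cm (diverging).
Lens 2: 1/d_i2 = 1/(-31.0) − 1/(63.01) = -0.04813, so d_i2 = -20.78 cm; m₂ = −d_i2/d_o2 = +0.3298.
m = m₁·m₂ = (-0.2399)(+0.3298) = -0.0791.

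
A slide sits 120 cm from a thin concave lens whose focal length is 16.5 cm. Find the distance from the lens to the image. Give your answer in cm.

For a concave lens, f = -16.5 cm.
Lens equation: 1/v = 1/f − 1/u = 1/(-16.50) − 1/(120) = -0.06061 − 0.008333 = -0.06894, so v = -14.5 cm.
The image is virtual, upright and reduced, on the same side as the object.

14.5 cm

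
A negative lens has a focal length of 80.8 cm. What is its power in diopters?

For a negative lens, f = −80.8 cm.
f = -80.8 cm = -0.808 m.
P = 1/f = 1/(-0.808 m) = -1.24 D.

P = -1.24 D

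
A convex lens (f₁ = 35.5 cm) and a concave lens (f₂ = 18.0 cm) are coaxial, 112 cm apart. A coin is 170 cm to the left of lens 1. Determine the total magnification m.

Lens 1: 1/d_i1 = 1/(35.5) − 1/(170) = 0.02229, so d_i1 = 44.87 cm; m₁ = −d_i1/d_o1 = -0.2639.
d_o2 = 112 − (44.87) = 67.13 cm.
f₂ = −18.0 cm (diverging).
Lens 2: 1/d_i2 = 1/(-18.0) − 1/(67.13) = -0.07045, so d_i2 = -14.19 cm; m₂ = −d_i2/d_o2 = +0.2114.
m = m₁·m₂ = (-0.2639)(+0.2114) = -0.0558.

m = -0.0558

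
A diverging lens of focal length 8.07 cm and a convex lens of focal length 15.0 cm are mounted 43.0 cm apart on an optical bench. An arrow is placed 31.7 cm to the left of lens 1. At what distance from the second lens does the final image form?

21.5 cm

Lens 1 is diverging, so f₁ = −8.07 cm.
Lens 1: 1/d_i1 = 1/f₁ − 1/d_o1 = 1/(-8.07) − 1/(31.7) = -0.1555, so d_i1 = -6.432 cm.
The intermediate image is 6.432 cm to the left of lens 1 (virtual), which is 43.0 − (-6.432) = 49.43 cm to the left of lens 2, so d_o2 = +49.43 cm.
Lens 2: 1/d_i2 = 1/f₂ − 1/d_o2 = 1/(15.0) − 1/(49.43) = 0.04644, so d_i2 = 21.5 cm.
The final image is real, 21.5 cm to the right of lens 2 (overall magnification ≈ -0.088).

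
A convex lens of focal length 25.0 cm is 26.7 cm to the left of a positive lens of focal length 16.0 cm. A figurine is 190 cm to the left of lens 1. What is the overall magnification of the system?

Lens 1: 1/d_i1 = 1/(25.0) − 1/(190) = 0.03474, so d_i1 = 28.79 cm; m₁ = −d_i1/d_o1 = -0.1515.
d_o2 = 26.7 − (28.79) = -2.090 cm (virtual object).
Lens 2: 1/d_i2 = 1/(16.0) − 1/(-2.090) = 0.5410, so d_i2 = 1.849 cm; m₂ = −d_i2/d_o2 = +0.8845.
m = m₁·m₂ = (-0.1515)(+0.8845) = -0.134.

m = -0.134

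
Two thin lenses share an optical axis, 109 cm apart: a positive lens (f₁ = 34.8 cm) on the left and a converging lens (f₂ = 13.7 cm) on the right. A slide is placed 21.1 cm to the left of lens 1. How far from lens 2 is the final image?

Lens 1: 1/d_i1 = 1/f₁ − 1/d_o1 = 1/(34.8) − 1/(21.1) = -0.01866, so d_i1 = -53.60 cm.
The intermediate image is 53.60 cm to the left of lens 1 (virtual), which is 109 − (-53.60) = 162.6 cm to the left of lens 2, so d_o2 = +162.6 cm.
Lens 2: 1/d_i2 = 1/f₂ − 1/d_o2 = 1/(13.7) − 1/(162.6) = 0.06684, so d_i2 = 15.0 cm.
The final image is real, 15.0 cm to the right of lens 2 (overall magnification ≈ -0.23).

15.0 cm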